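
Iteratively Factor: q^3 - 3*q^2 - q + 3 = (q - 1)*(q^2 - 2*q - 3) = (q - 3)*(q - 1)*(q + 1)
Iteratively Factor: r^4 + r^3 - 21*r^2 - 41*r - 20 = (r + 4)*(r^3 - 3*r^2 - 9*r - 5) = (r + 1)*(r + 4)*(r^2 - 4*r - 5) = (r - 5)*(r + 1)*(r + 4)*(r + 1)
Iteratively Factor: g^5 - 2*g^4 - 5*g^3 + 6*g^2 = (g - 1)*(g^4 - g^3 - 6*g^2) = (g - 3)*(g - 1)*(g^3 + 2*g^2) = g*(g - 3)*(g - 1)*(g^2 + 2*g) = g^2*(g - 3)*(g - 1)*(g + 2)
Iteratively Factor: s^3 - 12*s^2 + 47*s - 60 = (s - 5)*(s^2 - 7*s + 12) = (s - 5)*(s - 3)*(s - 4)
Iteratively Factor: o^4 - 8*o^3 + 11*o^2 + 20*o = (o - 4)*(o^3 - 4*o^2 - 5*o) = (o - 4)*(o + 1)*(o^2 - 5*o) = o*(o - 4)*(o + 1)*(o - 5)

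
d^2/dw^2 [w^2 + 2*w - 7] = 2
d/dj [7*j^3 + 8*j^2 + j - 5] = 21*j^2 + 16*j + 1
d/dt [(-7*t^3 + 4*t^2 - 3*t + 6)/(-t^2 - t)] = (7*t^4 + 14*t^3 - 7*t^2 + 12*t + 6)/(t^2*(t^2 + 2*t + 1))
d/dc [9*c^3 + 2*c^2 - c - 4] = 27*c^2 + 4*c - 1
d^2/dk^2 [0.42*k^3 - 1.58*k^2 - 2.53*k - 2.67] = 2.52*k - 3.16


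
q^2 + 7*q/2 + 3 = (q + 3/2)*(q + 2)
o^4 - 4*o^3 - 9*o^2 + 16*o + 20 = (o - 5)*(o - 2)*(o + 1)*(o + 2)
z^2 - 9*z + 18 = (z - 6)*(z - 3)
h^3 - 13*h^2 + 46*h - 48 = (h - 8)*(h - 3)*(h - 2)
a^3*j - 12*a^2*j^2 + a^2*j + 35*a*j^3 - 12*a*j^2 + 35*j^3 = (a - 7*j)*(a - 5*j)*(a*j + j)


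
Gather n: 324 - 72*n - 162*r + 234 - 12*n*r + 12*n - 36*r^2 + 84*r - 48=n*(-12*r - 60) - 36*r^2 - 78*r + 510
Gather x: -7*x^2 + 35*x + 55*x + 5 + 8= -7*x^2 + 90*x + 13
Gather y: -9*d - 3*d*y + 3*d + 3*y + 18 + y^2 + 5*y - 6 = -6*d + y^2 + y*(8 - 3*d) + 12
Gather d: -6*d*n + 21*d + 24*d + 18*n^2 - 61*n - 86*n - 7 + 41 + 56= d*(45 - 6*n) + 18*n^2 - 147*n + 90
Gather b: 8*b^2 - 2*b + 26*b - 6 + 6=8*b^2 + 24*b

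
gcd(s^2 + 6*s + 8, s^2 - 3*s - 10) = s + 2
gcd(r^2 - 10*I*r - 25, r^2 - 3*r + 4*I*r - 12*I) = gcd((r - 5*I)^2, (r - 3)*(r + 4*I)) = 1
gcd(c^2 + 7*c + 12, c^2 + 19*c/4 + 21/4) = c + 3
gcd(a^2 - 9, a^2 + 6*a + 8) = 1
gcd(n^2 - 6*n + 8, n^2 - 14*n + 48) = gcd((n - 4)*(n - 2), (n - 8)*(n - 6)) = 1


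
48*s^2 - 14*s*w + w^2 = (-8*s + w)*(-6*s + w)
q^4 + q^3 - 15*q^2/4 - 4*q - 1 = (q - 2)*(q + 1/2)^2*(q + 2)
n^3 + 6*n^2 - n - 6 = (n - 1)*(n + 1)*(n + 6)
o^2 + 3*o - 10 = (o - 2)*(o + 5)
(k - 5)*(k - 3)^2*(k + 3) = k^4 - 8*k^3 + 6*k^2 + 72*k - 135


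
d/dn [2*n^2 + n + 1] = 4*n + 1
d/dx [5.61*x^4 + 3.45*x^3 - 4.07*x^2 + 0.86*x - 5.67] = 22.44*x^3 + 10.35*x^2 - 8.14*x + 0.86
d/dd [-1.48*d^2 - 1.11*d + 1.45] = -2.96*d - 1.11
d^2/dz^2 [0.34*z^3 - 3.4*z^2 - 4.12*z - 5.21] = 2.04*z - 6.8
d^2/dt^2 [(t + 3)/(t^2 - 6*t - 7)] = 2*(3*(1 - t)*(-t^2 + 6*t + 7) - 4*(t - 3)^2*(t + 3))/(-t^2 + 6*t + 7)^3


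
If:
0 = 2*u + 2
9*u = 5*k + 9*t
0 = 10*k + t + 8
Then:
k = -63/85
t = -10/17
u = -1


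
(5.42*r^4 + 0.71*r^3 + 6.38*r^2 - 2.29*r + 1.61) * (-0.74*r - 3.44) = -4.0108*r^5 - 19.1702*r^4 - 7.1636*r^3 - 20.2526*r^2 + 6.6862*r - 5.5384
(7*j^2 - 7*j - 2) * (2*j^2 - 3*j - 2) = 14*j^4 - 35*j^3 + 3*j^2 + 20*j + 4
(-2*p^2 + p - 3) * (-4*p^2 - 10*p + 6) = 8*p^4 + 16*p^3 - 10*p^2 + 36*p - 18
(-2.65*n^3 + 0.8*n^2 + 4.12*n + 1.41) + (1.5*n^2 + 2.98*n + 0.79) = -2.65*n^3 + 2.3*n^2 + 7.1*n + 2.2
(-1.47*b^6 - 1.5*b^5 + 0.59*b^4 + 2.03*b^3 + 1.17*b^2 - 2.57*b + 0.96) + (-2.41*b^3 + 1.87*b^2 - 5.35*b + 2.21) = -1.47*b^6 - 1.5*b^5 + 0.59*b^4 - 0.38*b^3 + 3.04*b^2 - 7.92*b + 3.17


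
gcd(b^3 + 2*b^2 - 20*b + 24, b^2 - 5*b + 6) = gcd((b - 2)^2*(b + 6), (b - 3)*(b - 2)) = b - 2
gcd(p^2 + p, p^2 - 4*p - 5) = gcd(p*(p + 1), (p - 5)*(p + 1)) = p + 1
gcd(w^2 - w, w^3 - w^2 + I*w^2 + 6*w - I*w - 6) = w - 1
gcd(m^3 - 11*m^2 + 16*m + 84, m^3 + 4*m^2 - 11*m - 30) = m + 2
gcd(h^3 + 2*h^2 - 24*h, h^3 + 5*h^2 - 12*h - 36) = h + 6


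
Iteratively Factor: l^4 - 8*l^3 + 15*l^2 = (l - 3)*(l^3 - 5*l^2) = (l - 5)*(l - 3)*(l^2) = l*(l - 5)*(l - 3)*(l)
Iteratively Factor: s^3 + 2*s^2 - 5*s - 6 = (s + 1)*(s^2 + s - 6) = (s + 1)*(s + 3)*(s - 2)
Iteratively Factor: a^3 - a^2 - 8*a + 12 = (a + 3)*(a^2 - 4*a + 4) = (a - 2)*(a + 3)*(a - 2)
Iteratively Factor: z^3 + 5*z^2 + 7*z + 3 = (z + 1)*(z^2 + 4*z + 3) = (z + 1)*(z + 3)*(z + 1)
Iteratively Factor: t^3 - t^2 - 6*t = (t + 2)*(t^2 - 3*t) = (t - 3)*(t + 2)*(t)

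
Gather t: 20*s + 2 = 20*s + 2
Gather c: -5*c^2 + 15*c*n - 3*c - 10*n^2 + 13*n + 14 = -5*c^2 + c*(15*n - 3) - 10*n^2 + 13*n + 14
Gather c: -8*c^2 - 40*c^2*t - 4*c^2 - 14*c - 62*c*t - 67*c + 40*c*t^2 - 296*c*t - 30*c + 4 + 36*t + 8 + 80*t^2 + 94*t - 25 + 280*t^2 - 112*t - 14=c^2*(-40*t - 12) + c*(40*t^2 - 358*t - 111) + 360*t^2 + 18*t - 27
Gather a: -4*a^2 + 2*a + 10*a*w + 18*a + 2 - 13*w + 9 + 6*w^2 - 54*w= -4*a^2 + a*(10*w + 20) + 6*w^2 - 67*w + 11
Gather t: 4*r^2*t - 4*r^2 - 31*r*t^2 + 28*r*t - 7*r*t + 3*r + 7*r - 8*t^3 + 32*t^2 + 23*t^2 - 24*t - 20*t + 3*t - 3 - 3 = -4*r^2 + 10*r - 8*t^3 + t^2*(55 - 31*r) + t*(4*r^2 + 21*r - 41) - 6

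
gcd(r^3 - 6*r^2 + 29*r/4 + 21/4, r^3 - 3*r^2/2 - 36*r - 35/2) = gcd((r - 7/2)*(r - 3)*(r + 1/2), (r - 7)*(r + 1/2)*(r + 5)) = r + 1/2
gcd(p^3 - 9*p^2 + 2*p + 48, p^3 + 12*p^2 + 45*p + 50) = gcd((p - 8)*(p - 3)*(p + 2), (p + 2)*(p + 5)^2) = p + 2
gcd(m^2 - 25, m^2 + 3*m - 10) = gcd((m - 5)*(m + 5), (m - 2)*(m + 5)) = m + 5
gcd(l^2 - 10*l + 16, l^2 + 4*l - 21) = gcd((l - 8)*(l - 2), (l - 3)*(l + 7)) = 1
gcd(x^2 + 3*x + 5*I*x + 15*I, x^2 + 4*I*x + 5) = x + 5*I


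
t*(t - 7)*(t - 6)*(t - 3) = t^4 - 16*t^3 + 81*t^2 - 126*t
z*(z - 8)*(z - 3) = z^3 - 11*z^2 + 24*z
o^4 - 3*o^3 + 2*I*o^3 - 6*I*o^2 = o^2*(o - 3)*(o + 2*I)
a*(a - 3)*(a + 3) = a^3 - 9*a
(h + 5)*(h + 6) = h^2 + 11*h + 30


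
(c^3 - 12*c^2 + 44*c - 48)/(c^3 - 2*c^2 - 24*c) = (c^2 - 6*c + 8)/(c*(c + 4))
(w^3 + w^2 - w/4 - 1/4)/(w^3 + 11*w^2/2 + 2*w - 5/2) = (w + 1/2)/(w + 5)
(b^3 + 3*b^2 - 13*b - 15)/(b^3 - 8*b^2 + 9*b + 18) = (b + 5)/(b - 6)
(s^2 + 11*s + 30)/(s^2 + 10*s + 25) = (s + 6)/(s + 5)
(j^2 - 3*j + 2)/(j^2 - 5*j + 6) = (j - 1)/(j - 3)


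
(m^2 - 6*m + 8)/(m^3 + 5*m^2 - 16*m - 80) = (m - 2)/(m^2 + 9*m + 20)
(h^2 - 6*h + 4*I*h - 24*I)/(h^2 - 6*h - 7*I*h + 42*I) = (h + 4*I)/(h - 7*I)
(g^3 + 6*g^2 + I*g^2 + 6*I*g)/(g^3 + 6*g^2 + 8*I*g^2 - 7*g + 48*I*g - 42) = g/(g + 7*I)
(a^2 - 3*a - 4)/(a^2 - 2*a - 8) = (a + 1)/(a + 2)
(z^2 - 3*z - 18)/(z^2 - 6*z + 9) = (z^2 - 3*z - 18)/(z^2 - 6*z + 9)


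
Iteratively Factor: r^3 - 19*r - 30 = (r + 3)*(r^2 - 3*r - 10) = (r - 5)*(r + 3)*(r + 2)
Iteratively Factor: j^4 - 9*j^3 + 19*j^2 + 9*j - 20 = (j + 1)*(j^3 - 10*j^2 + 29*j - 20) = (j - 5)*(j + 1)*(j^2 - 5*j + 4) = (j - 5)*(j - 4)*(j + 1)*(j - 1)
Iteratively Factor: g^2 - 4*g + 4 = (g - 2)*(g - 2)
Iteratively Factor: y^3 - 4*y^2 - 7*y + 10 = (y - 5)*(y^2 + y - 2) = (y - 5)*(y - 1)*(y + 2)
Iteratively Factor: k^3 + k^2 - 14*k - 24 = (k + 3)*(k^2 - 2*k - 8) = (k - 4)*(k + 3)*(k + 2)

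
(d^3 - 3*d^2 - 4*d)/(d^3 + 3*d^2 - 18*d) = (d^2 - 3*d - 4)/(d^2 + 3*d - 18)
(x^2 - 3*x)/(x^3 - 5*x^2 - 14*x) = (3 - x)/(-x^2 + 5*x + 14)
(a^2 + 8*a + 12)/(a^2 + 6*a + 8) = (a + 6)/(a + 4)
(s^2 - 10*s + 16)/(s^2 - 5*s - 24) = (s - 2)/(s + 3)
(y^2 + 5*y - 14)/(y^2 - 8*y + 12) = (y + 7)/(y - 6)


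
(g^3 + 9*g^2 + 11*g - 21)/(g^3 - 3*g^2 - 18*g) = (g^2 + 6*g - 7)/(g*(g - 6))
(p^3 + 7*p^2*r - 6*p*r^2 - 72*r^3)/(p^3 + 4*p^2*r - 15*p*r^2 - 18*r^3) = (p + 4*r)/(p + r)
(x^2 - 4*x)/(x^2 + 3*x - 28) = x/(x + 7)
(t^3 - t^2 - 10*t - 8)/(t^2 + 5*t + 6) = (t^2 - 3*t - 4)/(t + 3)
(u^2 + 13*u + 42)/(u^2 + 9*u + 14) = (u + 6)/(u + 2)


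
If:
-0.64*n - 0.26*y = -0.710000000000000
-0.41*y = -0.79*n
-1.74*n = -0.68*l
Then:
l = 1.59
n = 0.62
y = 1.20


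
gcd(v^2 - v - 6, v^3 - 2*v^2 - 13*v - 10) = v + 2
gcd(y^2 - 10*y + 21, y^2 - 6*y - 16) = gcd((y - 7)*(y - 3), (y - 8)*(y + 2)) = 1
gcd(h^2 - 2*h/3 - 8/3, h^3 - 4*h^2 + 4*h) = h - 2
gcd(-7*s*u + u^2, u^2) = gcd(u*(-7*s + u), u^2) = u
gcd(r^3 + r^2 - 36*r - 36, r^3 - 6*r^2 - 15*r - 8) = r + 1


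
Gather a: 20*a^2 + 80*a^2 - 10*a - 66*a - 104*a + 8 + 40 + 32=100*a^2 - 180*a + 80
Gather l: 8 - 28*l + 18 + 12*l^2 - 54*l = 12*l^2 - 82*l + 26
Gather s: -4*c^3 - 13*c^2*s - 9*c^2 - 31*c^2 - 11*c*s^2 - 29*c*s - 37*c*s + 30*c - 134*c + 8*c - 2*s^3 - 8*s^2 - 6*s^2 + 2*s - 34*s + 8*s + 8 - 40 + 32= -4*c^3 - 40*c^2 - 96*c - 2*s^3 + s^2*(-11*c - 14) + s*(-13*c^2 - 66*c - 24)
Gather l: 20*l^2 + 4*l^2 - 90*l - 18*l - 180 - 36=24*l^2 - 108*l - 216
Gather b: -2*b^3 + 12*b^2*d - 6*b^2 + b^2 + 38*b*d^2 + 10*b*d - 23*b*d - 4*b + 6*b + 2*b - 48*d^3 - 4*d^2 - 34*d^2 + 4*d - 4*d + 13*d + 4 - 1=-2*b^3 + b^2*(12*d - 5) + b*(38*d^2 - 13*d + 4) - 48*d^3 - 38*d^2 + 13*d + 3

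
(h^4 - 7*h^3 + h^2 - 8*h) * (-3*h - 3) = -3*h^5 + 18*h^4 + 18*h^3 + 21*h^2 + 24*h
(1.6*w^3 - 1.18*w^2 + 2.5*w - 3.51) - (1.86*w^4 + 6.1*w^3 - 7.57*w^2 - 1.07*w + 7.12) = -1.86*w^4 - 4.5*w^3 + 6.39*w^2 + 3.57*w - 10.63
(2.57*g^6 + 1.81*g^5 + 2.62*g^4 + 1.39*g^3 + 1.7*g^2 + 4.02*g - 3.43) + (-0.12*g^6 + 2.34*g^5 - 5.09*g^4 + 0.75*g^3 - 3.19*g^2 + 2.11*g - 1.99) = 2.45*g^6 + 4.15*g^5 - 2.47*g^4 + 2.14*g^3 - 1.49*g^2 + 6.13*g - 5.42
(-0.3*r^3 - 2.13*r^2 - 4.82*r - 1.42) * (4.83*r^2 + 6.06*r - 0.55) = -1.449*r^5 - 12.1059*r^4 - 36.0234*r^3 - 34.8963*r^2 - 5.9542*r + 0.781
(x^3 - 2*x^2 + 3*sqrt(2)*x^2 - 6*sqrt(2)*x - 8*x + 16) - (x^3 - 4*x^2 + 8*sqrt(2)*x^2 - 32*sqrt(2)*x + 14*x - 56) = -5*sqrt(2)*x^2 + 2*x^2 - 22*x + 26*sqrt(2)*x + 72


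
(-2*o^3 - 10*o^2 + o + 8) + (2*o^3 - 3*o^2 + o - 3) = -13*o^2 + 2*o + 5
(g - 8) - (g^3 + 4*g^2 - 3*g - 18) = -g^3 - 4*g^2 + 4*g + 10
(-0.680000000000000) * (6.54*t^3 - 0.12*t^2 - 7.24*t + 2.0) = -4.4472*t^3 + 0.0816*t^2 + 4.9232*t - 1.36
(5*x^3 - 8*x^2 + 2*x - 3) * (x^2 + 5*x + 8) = 5*x^5 + 17*x^4 + 2*x^3 - 57*x^2 + x - 24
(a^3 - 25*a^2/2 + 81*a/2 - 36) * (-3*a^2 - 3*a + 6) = -3*a^5 + 69*a^4/2 - 78*a^3 - 177*a^2/2 + 351*a - 216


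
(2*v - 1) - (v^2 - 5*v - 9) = -v^2 + 7*v + 8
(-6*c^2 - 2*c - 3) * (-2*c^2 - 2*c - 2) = 12*c^4 + 16*c^3 + 22*c^2 + 10*c + 6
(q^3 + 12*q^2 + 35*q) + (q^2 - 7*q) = q^3 + 13*q^2 + 28*q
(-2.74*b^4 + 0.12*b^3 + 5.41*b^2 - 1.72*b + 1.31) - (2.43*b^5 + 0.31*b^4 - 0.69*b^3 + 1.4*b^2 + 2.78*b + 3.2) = -2.43*b^5 - 3.05*b^4 + 0.81*b^3 + 4.01*b^2 - 4.5*b - 1.89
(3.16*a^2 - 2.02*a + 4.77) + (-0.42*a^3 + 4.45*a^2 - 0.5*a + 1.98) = -0.42*a^3 + 7.61*a^2 - 2.52*a + 6.75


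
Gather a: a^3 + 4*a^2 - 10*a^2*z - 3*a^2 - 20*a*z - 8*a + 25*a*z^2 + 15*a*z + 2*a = a^3 + a^2*(1 - 10*z) + a*(25*z^2 - 5*z - 6)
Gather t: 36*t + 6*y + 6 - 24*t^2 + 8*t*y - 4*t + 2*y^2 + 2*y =-24*t^2 + t*(8*y + 32) + 2*y^2 + 8*y + 6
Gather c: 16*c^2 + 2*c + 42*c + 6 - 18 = 16*c^2 + 44*c - 12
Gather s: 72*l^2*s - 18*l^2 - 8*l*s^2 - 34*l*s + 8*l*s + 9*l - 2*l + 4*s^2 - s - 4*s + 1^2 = -18*l^2 + 7*l + s^2*(4 - 8*l) + s*(72*l^2 - 26*l - 5) + 1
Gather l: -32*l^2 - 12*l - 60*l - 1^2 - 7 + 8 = -32*l^2 - 72*l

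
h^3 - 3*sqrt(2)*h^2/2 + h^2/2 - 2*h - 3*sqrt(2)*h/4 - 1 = (h + 1/2)*(h - 2*sqrt(2))*(h + sqrt(2)/2)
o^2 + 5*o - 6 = (o - 1)*(o + 6)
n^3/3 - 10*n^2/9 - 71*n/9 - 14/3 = (n/3 + 1)*(n - 7)*(n + 2/3)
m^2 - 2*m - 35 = (m - 7)*(m + 5)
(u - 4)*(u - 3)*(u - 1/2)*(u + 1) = u^4 - 13*u^3/2 + 8*u^2 + 19*u/2 - 6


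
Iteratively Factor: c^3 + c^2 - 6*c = (c - 2)*(c^2 + 3*c) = (c - 2)*(c + 3)*(c)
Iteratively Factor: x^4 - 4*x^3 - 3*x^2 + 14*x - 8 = (x - 4)*(x^3 - 3*x + 2) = (x - 4)*(x + 2)*(x^2 - 2*x + 1) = (x - 4)*(x - 1)*(x + 2)*(x - 1)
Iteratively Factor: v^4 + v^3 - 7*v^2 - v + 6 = (v - 1)*(v^3 + 2*v^2 - 5*v - 6) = (v - 1)*(v + 3)*(v^2 - v - 2) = (v - 1)*(v + 1)*(v + 3)*(v - 2)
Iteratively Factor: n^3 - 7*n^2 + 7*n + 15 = (n - 3)*(n^2 - 4*n - 5) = (n - 5)*(n - 3)*(n + 1)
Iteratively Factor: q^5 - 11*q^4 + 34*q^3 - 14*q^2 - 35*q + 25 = (q - 1)*(q^4 - 10*q^3 + 24*q^2 + 10*q - 25) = (q - 1)^2*(q^3 - 9*q^2 + 15*q + 25) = (q - 5)*(q - 1)^2*(q^2 - 4*q - 5) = (q - 5)^2*(q - 1)^2*(q + 1)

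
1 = 1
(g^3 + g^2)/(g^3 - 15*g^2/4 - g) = 4*g*(g + 1)/(4*g^2 - 15*g - 4)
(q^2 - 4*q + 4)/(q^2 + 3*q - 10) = (q - 2)/(q + 5)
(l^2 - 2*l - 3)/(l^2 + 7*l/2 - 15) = 2*(l^2 - 2*l - 3)/(2*l^2 + 7*l - 30)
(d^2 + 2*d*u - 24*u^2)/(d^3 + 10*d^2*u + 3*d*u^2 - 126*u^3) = (-d + 4*u)/(-d^2 - 4*d*u + 21*u^2)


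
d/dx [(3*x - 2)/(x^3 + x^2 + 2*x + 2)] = (3*x^3 + 3*x^2 + 6*x - (3*x - 2)*(3*x^2 + 2*x + 2) + 6)/(x^3 + x^2 + 2*x + 2)^2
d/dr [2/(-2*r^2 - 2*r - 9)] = 4*(2*r + 1)/(2*r^2 + 2*r + 9)^2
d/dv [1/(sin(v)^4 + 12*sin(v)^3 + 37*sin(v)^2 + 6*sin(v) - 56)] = -2*(2*sin(v)^3 + 18*sin(v)^2 + 37*sin(v) + 3)*cos(v)/(sin(v)^4 + 12*sin(v)^3 + 37*sin(v)^2 + 6*sin(v) - 56)^2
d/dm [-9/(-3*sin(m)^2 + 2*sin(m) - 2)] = 18*(1 - 3*sin(m))*cos(m)/(3*sin(m)^2 - 2*sin(m) + 2)^2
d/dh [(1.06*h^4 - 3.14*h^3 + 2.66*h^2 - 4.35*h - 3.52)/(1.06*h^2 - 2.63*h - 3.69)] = (2.2472*h^5 - 11.6918*h^4 + 0.870799999999999*h^3 + 32.375*h^2 - 12.1684*h + 6.7939)/(1.1236*h^4 - 5.5756*h^3 - 0.905900000000001*h^2 + 19.4094*h + 13.6161)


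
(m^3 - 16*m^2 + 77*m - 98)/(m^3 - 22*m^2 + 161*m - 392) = (m - 2)/(m - 8)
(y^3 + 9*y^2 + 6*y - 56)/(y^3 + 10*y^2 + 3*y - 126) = (y^2 + 2*y - 8)/(y^2 + 3*y - 18)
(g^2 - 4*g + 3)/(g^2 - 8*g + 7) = (g - 3)/(g - 7)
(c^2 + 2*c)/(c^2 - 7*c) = (c + 2)/(c - 7)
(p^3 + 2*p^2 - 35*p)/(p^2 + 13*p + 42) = p*(p - 5)/(p + 6)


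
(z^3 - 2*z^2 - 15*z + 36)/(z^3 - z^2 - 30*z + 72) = (z^2 + z - 12)/(z^2 + 2*z - 24)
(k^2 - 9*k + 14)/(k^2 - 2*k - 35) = (k - 2)/(k + 5)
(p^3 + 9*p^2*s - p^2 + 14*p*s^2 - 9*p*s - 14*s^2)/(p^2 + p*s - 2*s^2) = (p^2 + 7*p*s - p - 7*s)/(p - s)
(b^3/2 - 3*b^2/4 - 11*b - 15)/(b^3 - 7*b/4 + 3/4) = (2*b^3 - 3*b^2 - 44*b - 60)/(4*b^3 - 7*b + 3)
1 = 1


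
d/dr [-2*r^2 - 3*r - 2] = -4*r - 3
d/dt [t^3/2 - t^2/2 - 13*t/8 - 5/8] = 3*t^2/2 - t - 13/8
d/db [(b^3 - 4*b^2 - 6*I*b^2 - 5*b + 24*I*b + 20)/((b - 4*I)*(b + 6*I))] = (b^4 + 4*I*b^3 + b^2*(89 - 32*I) + b*(-232 - 288*I) - 120 + 536*I)/(b^4 + 4*I*b^3 + 44*b^2 + 96*I*b + 576)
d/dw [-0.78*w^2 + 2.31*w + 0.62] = 2.31 - 1.56*w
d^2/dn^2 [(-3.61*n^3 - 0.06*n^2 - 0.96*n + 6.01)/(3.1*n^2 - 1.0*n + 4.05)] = (-5.6843418860808e-14*n^5 + 64.6039*n^3 + 438.7794*n^2 - 394.74735*n - 148.6354)/(29.791*n^6 - 28.83*n^5 + 126.0615*n^4 - 76.33*n^3 + 164.69325*n^2 - 49.2075*n + 66.430125)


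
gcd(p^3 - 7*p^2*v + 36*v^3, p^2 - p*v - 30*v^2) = p - 6*v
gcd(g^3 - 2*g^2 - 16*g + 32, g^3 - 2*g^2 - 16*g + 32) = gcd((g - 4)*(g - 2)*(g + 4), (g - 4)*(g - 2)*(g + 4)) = g^3 - 2*g^2 - 16*g + 32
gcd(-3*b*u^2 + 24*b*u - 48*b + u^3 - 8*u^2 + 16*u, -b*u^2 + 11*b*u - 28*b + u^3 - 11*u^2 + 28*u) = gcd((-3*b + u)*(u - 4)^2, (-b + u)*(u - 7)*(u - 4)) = u - 4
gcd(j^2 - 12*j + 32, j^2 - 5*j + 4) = j - 4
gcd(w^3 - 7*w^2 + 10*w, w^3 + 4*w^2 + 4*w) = w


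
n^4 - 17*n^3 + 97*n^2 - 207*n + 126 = (n - 7)*(n - 6)*(n - 3)*(n - 1)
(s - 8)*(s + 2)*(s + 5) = s^3 - s^2 - 46*s - 80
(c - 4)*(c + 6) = c^2 + 2*c - 24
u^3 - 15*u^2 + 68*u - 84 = (u - 7)*(u - 6)*(u - 2)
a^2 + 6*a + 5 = (a + 1)*(a + 5)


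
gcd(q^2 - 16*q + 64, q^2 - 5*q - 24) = q - 8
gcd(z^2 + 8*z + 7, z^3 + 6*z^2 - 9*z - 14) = z^2 + 8*z + 7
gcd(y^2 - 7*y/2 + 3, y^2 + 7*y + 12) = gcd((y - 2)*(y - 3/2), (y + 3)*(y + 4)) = 1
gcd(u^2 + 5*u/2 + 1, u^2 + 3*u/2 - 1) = u + 2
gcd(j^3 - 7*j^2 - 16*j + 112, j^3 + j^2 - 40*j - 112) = j^2 - 3*j - 28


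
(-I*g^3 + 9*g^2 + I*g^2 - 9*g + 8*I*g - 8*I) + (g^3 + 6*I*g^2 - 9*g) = g^3 - I*g^3 + 9*g^2 + 7*I*g^2 - 18*g + 8*I*g - 8*I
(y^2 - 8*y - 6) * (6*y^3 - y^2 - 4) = 6*y^5 - 49*y^4 - 28*y^3 + 2*y^2 + 32*y + 24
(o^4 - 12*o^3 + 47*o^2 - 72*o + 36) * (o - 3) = o^5 - 15*o^4 + 83*o^3 - 213*o^2 + 252*o - 108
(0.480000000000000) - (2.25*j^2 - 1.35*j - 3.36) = -2.25*j^2 + 1.35*j + 3.84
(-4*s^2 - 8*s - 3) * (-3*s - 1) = 12*s^3 + 28*s^2 + 17*s + 3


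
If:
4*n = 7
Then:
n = 7/4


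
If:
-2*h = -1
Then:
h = 1/2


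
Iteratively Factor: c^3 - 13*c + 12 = (c + 4)*(c^2 - 4*c + 3) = (c - 1)*(c + 4)*(c - 3)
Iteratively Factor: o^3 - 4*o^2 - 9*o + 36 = (o - 3)*(o^2 - o - 12) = (o - 3)*(o + 3)*(o - 4)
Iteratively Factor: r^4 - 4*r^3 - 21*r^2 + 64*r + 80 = (r - 4)*(r^3 - 21*r - 20) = (r - 4)*(r + 1)*(r^2 - r - 20) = (r - 4)*(r + 1)*(r + 4)*(r - 5)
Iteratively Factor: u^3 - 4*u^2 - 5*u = (u + 1)*(u^2 - 5*u) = u*(u + 1)*(u - 5)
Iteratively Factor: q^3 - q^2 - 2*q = (q + 1)*(q^2 - 2*q) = q*(q + 1)*(q - 2)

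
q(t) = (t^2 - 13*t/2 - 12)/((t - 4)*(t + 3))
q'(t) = (2*t - 13/2)/((t - 4)*(t + 3)) - (t^2 - 13*t/2 - 12)/((t - 4)*(t + 3)^2) - (t^2 - 13*t/2 - 12)/((t - 4)^2*(t + 3))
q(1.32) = 1.63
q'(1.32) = 0.56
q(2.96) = 3.63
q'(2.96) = 2.97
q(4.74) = -3.55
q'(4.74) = 5.78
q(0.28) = 1.13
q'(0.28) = 0.45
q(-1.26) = 0.24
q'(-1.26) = 0.89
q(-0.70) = 0.64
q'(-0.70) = 0.59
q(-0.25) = 0.88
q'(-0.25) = 0.49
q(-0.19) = 0.91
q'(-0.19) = 0.48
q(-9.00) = 1.63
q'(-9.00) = 0.08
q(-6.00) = 2.10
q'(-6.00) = 0.29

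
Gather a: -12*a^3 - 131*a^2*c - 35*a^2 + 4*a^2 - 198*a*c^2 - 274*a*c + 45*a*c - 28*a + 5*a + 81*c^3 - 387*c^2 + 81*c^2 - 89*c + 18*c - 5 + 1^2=-12*a^3 + a^2*(-131*c - 31) + a*(-198*c^2 - 229*c - 23) + 81*c^3 - 306*c^2 - 71*c - 4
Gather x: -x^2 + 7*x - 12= -x^2 + 7*x - 12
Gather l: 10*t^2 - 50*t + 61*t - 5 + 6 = 10*t^2 + 11*t + 1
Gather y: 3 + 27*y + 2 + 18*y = 45*y + 5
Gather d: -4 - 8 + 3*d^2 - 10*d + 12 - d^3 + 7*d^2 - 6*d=-d^3 + 10*d^2 - 16*d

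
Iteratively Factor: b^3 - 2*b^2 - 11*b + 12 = (b - 4)*(b^2 + 2*b - 3) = (b - 4)*(b - 1)*(b + 3)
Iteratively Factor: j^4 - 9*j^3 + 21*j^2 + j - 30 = (j + 1)*(j^3 - 10*j^2 + 31*j - 30) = (j - 2)*(j + 1)*(j^2 - 8*j + 15) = (j - 3)*(j - 2)*(j + 1)*(j - 5)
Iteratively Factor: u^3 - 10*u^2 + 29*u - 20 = (u - 1)*(u^2 - 9*u + 20) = (u - 4)*(u - 1)*(u - 5)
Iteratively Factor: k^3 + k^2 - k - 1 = (k - 1)*(k^2 + 2*k + 1) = (k - 1)*(k + 1)*(k + 1)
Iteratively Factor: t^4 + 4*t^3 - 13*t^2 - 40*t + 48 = (t - 3)*(t^3 + 7*t^2 + 8*t - 16) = (t - 3)*(t + 4)*(t^2 + 3*t - 4) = (t - 3)*(t - 1)*(t + 4)*(t + 4)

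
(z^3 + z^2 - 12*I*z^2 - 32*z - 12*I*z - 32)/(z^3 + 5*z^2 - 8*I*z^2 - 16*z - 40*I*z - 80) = (z^2 + z*(1 - 8*I) - 8*I)/(z^2 + z*(5 - 4*I) - 20*I)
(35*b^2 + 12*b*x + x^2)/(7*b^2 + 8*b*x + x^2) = (5*b + x)/(b + x)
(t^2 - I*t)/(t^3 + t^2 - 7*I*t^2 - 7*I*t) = (t - I)/(t^2 + t - 7*I*t - 7*I)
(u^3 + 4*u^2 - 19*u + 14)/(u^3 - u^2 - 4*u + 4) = (u + 7)/(u + 2)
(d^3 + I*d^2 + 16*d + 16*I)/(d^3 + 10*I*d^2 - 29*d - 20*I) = (d - 4*I)/(d + 5*I)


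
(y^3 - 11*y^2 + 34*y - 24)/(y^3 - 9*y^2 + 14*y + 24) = (y - 1)/(y + 1)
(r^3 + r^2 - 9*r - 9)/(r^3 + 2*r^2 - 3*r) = (r^2 - 2*r - 3)/(r*(r - 1))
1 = 1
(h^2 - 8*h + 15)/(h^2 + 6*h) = (h^2 - 8*h + 15)/(h*(h + 6))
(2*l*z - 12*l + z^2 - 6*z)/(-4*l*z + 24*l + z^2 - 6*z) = (2*l + z)/(-4*l + z)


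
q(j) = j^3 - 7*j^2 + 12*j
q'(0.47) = 6.08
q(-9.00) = -1404.00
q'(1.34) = -1.37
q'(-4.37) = 130.47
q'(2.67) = -3.99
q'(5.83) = 32.35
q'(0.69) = 3.77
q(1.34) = 5.92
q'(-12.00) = 612.00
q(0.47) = 4.20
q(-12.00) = -2880.00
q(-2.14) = -67.54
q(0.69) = 5.28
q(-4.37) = -269.57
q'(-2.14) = 55.70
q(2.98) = 0.06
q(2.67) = 1.17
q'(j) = 3*j^2 - 14*j + 12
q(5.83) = 30.19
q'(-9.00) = 381.00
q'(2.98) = -3.08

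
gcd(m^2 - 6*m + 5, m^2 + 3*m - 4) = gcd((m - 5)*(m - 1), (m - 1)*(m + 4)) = m - 1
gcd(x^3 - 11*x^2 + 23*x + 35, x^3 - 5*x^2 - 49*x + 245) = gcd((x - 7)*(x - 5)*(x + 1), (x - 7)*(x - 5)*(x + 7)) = x^2 - 12*x + 35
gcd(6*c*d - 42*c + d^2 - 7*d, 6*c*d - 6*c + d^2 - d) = 6*c + d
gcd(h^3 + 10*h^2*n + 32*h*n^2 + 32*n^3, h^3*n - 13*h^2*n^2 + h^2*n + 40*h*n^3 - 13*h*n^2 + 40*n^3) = 1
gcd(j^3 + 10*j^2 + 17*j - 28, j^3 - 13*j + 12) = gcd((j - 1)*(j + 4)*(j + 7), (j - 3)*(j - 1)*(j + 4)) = j^2 + 3*j - 4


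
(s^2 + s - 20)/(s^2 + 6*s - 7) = (s^2 + s - 20)/(s^2 + 6*s - 7)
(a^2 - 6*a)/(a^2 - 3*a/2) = 2*(a - 6)/(2*a - 3)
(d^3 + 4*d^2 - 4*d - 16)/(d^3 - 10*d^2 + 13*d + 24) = (d^3 + 4*d^2 - 4*d - 16)/(d^3 - 10*d^2 + 13*d + 24)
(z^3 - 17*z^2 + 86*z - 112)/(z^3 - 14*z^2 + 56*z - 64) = (z - 7)/(z - 4)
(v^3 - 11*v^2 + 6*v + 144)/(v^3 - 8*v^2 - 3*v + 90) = (v - 8)/(v - 5)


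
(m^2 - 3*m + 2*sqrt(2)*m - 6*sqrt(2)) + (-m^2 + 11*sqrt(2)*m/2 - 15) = -3*m + 15*sqrt(2)*m/2 - 15 - 6*sqrt(2)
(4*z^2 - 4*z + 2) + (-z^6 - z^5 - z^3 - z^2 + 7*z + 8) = -z^6 - z^5 - z^3 + 3*z^2 + 3*z + 10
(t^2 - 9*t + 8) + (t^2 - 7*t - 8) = 2*t^2 - 16*t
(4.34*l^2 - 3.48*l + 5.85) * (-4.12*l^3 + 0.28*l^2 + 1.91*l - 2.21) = -17.8808*l^5 + 15.5528*l^4 - 16.787*l^3 - 14.6002*l^2 + 18.8643*l - 12.9285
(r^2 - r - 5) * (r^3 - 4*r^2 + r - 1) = r^5 - 5*r^4 + 18*r^2 - 4*r + 5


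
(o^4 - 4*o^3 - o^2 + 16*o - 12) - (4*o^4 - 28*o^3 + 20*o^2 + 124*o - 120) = -3*o^4 + 24*o^3 - 21*o^2 - 108*o + 108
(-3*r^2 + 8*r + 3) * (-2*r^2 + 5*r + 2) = 6*r^4 - 31*r^3 + 28*r^2 + 31*r + 6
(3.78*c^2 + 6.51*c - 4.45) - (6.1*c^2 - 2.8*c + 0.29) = -2.32*c^2 + 9.31*c - 4.74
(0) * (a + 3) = 0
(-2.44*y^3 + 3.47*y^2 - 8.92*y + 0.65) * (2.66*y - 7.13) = -6.4904*y^4 + 26.6274*y^3 - 48.4683*y^2 + 65.3286*y - 4.6345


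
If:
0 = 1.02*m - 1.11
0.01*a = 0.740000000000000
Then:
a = 74.00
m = 1.09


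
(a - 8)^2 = a^2 - 16*a + 64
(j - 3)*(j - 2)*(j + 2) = j^3 - 3*j^2 - 4*j + 12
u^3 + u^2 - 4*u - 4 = (u - 2)*(u + 1)*(u + 2)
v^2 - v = v*(v - 1)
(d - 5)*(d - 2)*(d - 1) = d^3 - 8*d^2 + 17*d - 10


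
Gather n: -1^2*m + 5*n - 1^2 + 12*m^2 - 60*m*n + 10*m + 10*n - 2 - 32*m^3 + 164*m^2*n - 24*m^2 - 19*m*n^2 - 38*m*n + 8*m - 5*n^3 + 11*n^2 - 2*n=-32*m^3 - 12*m^2 + 17*m - 5*n^3 + n^2*(11 - 19*m) + n*(164*m^2 - 98*m + 13) - 3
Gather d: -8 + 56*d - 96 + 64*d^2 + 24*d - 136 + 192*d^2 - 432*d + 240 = 256*d^2 - 352*d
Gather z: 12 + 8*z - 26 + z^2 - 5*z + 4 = z^2 + 3*z - 10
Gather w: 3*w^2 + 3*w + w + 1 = 3*w^2 + 4*w + 1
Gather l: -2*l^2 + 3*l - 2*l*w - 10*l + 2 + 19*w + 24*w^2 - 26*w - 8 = -2*l^2 + l*(-2*w - 7) + 24*w^2 - 7*w - 6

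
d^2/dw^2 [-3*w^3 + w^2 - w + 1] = 2 - 18*w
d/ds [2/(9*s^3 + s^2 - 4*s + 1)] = 2*(-27*s^2 - 2*s + 4)/(9*s^3 + s^2 - 4*s + 1)^2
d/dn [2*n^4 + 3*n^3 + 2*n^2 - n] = 8*n^3 + 9*n^2 + 4*n - 1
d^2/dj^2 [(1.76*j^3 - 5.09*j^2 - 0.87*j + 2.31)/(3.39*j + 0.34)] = (40.452192*j^3 + 12.171456*j^2 + 1.220736*j + 53.922218)/(38.958219*j^3 + 11.721942*j^2 + 1.175652*j + 0.039304)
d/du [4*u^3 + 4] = 12*u^2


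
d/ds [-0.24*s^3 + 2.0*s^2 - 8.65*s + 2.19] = -0.72*s^2 + 4.0*s - 8.65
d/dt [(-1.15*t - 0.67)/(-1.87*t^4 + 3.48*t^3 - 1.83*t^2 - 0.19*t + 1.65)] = (-6.4515*t^4 + 2.9924*t^3 + 4.8903*t^2 - 2.4522*t - 2.0248)/(3.4969*t^8 - 13.0152*t^7 + 18.9546*t^6 - 12.0262*t^5 - 4.1445*t^4 + 12.1794*t^3 - 6.0029*t^2 - 0.627*t + 2.7225)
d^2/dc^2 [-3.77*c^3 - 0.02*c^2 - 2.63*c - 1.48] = -22.62*c - 0.04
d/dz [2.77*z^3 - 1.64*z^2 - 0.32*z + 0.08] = 8.31*z^2 - 3.28*z - 0.32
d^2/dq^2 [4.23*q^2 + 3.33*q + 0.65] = 8.46000000000000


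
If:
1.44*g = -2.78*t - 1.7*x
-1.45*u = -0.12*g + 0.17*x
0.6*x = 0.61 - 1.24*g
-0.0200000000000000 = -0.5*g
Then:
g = 0.04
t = -0.59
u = -0.11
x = 0.93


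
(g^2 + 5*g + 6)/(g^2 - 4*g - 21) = (g + 2)/(g - 7)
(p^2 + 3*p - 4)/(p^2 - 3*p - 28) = (p - 1)/(p - 7)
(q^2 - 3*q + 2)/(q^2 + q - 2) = (q - 2)/(q + 2)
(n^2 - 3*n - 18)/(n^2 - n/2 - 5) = 2*(-n^2 + 3*n + 18)/(-2*n^2 + n + 10)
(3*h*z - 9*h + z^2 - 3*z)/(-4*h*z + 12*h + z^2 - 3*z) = (3*h + z)/(-4*h + z)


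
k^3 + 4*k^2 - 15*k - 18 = (k - 3)*(k + 1)*(k + 6)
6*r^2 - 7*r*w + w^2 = (-6*r + w)*(-r + w)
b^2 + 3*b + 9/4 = (b + 3/2)^2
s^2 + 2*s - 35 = (s - 5)*(s + 7)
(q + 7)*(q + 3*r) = q^2 + 3*q*r + 7*q + 21*r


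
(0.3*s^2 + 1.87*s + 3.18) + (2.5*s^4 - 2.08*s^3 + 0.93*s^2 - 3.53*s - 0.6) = 2.5*s^4 - 2.08*s^3 + 1.23*s^2 - 1.66*s + 2.58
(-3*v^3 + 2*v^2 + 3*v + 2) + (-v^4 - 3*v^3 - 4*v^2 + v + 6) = -v^4 - 6*v^3 - 2*v^2 + 4*v + 8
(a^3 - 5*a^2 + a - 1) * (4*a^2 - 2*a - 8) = 4*a^5 - 22*a^4 + 6*a^3 + 34*a^2 - 6*a + 8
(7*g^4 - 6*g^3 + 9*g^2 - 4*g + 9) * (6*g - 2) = 42*g^5 - 50*g^4 + 66*g^3 - 42*g^2 + 62*g - 18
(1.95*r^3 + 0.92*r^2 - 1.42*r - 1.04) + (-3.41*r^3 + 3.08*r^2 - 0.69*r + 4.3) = -1.46*r^3 + 4.0*r^2 - 2.11*r + 3.26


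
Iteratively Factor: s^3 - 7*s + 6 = (s + 3)*(s^2 - 3*s + 2) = (s - 1)*(s + 3)*(s - 2)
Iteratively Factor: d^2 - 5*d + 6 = (d - 3)*(d - 2)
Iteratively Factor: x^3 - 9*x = (x)*(x^2 - 9) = x*(x + 3)*(x - 3)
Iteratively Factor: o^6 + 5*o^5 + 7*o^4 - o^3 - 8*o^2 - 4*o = (o + 2)*(o^5 + 3*o^4 + o^3 - 3*o^2 - 2*o) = (o - 1)*(o + 2)*(o^4 + 4*o^3 + 5*o^2 + 2*o) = (o - 1)*(o + 1)*(o + 2)*(o^3 + 3*o^2 + 2*o) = (o - 1)*(o + 1)^2*(o + 2)*(o^2 + 2*o) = o*(o - 1)*(o + 1)^2*(o + 2)*(o + 2)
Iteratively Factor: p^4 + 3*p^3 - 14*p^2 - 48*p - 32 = (p + 2)*(p^3 + p^2 - 16*p - 16) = (p + 1)*(p + 2)*(p^2 - 16) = (p - 4)*(p + 1)*(p + 2)*(p + 4)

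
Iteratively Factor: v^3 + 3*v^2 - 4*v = (v + 4)*(v^2 - v) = v*(v + 4)*(v - 1)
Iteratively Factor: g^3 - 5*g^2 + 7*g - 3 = (g - 1)*(g^2 - 4*g + 3) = (g - 1)^2*(g - 3)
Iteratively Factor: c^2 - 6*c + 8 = (c - 2)*(c - 4)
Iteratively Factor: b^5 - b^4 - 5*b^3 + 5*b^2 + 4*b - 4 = (b + 1)*(b^4 - 2*b^3 - 3*b^2 + 8*b - 4) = (b - 1)*(b + 1)*(b^3 - b^2 - 4*b + 4) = (b - 2)*(b - 1)*(b + 1)*(b^2 + b - 2) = (b - 2)*(b - 1)*(b + 1)*(b + 2)*(b - 1)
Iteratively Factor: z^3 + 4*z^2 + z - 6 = (z + 3)*(z^2 + z - 2) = (z - 1)*(z + 3)*(z + 2)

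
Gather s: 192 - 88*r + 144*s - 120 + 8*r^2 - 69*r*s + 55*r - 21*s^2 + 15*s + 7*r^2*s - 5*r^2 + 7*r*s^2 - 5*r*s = 3*r^2 - 33*r + s^2*(7*r - 21) + s*(7*r^2 - 74*r + 159) + 72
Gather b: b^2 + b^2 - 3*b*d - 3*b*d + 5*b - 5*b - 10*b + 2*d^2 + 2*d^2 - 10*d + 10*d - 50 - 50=2*b^2 + b*(-6*d - 10) + 4*d^2 - 100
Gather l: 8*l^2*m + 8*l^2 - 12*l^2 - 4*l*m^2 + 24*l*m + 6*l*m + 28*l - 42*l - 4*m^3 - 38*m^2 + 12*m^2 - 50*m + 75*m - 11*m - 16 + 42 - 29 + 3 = l^2*(8*m - 4) + l*(-4*m^2 + 30*m - 14) - 4*m^3 - 26*m^2 + 14*m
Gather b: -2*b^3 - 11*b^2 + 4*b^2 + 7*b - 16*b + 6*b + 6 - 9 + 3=-2*b^3 - 7*b^2 - 3*b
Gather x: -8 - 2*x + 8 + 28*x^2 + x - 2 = 28*x^2 - x - 2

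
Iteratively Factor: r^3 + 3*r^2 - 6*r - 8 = (r + 4)*(r^2 - r - 2) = (r - 2)*(r + 4)*(r + 1)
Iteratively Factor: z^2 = (z)*(z)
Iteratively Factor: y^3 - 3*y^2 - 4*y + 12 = (y - 3)*(y^2 - 4) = (y - 3)*(y - 2)*(y + 2)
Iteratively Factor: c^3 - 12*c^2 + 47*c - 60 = (c - 4)*(c^2 - 8*c + 15) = (c - 5)*(c - 4)*(c - 3)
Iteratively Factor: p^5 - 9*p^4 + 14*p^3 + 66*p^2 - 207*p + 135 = (p - 3)*(p^4 - 6*p^3 - 4*p^2 + 54*p - 45) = (p - 3)*(p - 1)*(p^3 - 5*p^2 - 9*p + 45) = (p - 5)*(p - 3)*(p - 1)*(p^2 - 9) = (p - 5)*(p - 3)^2*(p - 1)*(p + 3)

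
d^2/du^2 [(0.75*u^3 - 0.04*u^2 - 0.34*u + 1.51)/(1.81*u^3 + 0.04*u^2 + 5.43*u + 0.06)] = (-7.105427357601e-15*u^7 - 0.370688*u^6 - 50.910594*u^5 + 60.596628*u^4 + 52.733282*u^3 + 90.968658*u^2 + 1.005012*u + 89.258406)/(5.929741*u^9 + 0.393132*u^8 + 53.376357*u^7 + 2.948554*u^6 + 160.155135*u^5 + 7.076664*u^4 + 160.200747*u^3 + 5.307714*u^2 + 0.058644*u + 0.000216)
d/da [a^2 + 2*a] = 2*a + 2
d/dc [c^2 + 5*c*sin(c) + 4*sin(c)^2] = 5*c*cos(c) + 2*c + 5*sin(c) + 4*sin(2*c)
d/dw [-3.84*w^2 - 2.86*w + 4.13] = -7.68*w - 2.86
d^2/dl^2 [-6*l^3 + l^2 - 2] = 2 - 36*l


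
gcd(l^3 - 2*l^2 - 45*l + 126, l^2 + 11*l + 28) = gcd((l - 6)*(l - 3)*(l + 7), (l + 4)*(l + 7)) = l + 7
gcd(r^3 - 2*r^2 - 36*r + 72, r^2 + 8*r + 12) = r + 6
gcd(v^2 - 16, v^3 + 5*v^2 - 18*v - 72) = v - 4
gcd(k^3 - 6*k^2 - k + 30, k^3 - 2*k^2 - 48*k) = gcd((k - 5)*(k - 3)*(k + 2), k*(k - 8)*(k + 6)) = 1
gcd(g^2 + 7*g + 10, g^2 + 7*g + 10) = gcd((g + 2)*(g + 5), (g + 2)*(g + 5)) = g^2 + 7*g + 10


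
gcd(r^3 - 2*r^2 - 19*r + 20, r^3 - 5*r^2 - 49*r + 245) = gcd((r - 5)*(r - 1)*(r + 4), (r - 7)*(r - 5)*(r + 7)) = r - 5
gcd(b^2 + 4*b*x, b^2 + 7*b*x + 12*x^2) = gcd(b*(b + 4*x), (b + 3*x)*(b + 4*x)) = b + 4*x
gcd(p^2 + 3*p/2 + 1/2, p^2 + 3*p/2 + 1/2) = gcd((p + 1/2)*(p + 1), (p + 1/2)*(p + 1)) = p^2 + 3*p/2 + 1/2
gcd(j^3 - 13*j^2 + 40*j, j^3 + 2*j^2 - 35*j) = j^2 - 5*j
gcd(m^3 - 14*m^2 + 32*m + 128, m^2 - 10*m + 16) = m - 8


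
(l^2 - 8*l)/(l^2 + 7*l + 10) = l*(l - 8)/(l^2 + 7*l + 10)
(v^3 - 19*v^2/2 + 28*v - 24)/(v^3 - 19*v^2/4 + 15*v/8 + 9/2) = 4*(v - 4)/(4*v + 3)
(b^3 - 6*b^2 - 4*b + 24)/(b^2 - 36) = (b^2 - 4)/(b + 6)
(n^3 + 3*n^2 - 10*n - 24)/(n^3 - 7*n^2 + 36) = (n + 4)/(n - 6)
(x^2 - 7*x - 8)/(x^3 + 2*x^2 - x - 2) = (x - 8)/(x^2 + x - 2)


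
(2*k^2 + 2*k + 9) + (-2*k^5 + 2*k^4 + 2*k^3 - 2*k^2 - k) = -2*k^5 + 2*k^4 + 2*k^3 + k + 9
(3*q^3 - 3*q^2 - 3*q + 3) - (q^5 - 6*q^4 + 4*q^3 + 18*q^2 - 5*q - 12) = -q^5 + 6*q^4 - q^3 - 21*q^2 + 2*q + 15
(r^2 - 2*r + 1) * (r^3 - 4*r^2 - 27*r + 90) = r^5 - 6*r^4 - 18*r^3 + 140*r^2 - 207*r + 90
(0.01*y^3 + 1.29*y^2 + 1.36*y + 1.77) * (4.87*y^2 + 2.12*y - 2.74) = 0.0487*y^5 + 6.3035*y^4 + 9.3306*y^3 + 7.9685*y^2 + 0.0259999999999998*y - 4.8498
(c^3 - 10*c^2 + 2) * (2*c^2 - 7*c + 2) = 2*c^5 - 27*c^4 + 72*c^3 - 16*c^2 - 14*c + 4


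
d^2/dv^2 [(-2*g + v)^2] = 2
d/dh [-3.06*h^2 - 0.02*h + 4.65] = -6.12*h - 0.02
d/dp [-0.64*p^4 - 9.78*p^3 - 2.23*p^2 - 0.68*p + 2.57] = -2.56*p^3 - 29.34*p^2 - 4.46*p - 0.68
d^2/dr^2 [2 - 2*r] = 0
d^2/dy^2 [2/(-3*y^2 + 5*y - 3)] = 4*(9*y^2 - 15*y - (6*y - 5)^2 + 9)/(3*y^2 - 5*y + 3)^3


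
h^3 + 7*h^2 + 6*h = h*(h + 1)*(h + 6)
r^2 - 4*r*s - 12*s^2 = (r - 6*s)*(r + 2*s)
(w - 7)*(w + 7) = w^2 - 49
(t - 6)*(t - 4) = t^2 - 10*t + 24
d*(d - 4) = d^2 - 4*d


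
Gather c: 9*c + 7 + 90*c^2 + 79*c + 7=90*c^2 + 88*c + 14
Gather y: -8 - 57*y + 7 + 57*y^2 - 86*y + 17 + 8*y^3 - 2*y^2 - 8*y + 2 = 8*y^3 + 55*y^2 - 151*y + 18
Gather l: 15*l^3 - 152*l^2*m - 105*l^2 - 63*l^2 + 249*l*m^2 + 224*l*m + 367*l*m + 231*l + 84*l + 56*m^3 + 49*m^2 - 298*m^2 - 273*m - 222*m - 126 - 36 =15*l^3 + l^2*(-152*m - 168) + l*(249*m^2 + 591*m + 315) + 56*m^3 - 249*m^2 - 495*m - 162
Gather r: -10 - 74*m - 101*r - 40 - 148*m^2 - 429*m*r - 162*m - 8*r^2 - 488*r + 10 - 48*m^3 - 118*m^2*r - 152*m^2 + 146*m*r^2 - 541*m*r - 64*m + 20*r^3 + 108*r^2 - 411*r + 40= -48*m^3 - 300*m^2 - 300*m + 20*r^3 + r^2*(146*m + 100) + r*(-118*m^2 - 970*m - 1000)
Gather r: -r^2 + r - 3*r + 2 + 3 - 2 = -r^2 - 2*r + 3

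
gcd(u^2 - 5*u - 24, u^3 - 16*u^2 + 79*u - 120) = u - 8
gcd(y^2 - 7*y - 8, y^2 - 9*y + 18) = 1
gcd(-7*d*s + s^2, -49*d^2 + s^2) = -7*d + s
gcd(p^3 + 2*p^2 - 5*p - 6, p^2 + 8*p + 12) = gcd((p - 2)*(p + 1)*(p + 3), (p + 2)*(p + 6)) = 1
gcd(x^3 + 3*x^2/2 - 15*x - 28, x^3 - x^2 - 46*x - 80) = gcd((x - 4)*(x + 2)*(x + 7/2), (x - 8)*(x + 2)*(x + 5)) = x + 2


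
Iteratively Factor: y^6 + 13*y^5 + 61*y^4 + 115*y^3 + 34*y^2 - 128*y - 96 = (y + 4)*(y^5 + 9*y^4 + 25*y^3 + 15*y^2 - 26*y - 24) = (y + 2)*(y + 4)*(y^4 + 7*y^3 + 11*y^2 - 7*y - 12) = (y + 1)*(y + 2)*(y + 4)*(y^3 + 6*y^2 + 5*y - 12) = (y + 1)*(y + 2)*(y + 4)^2*(y^2 + 2*y - 3) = (y + 1)*(y + 2)*(y + 3)*(y + 4)^2*(y - 1)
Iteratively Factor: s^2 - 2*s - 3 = (s + 1)*(s - 3)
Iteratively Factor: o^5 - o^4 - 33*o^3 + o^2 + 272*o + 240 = (o - 4)*(o^4 + 3*o^3 - 21*o^2 - 83*o - 60) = (o - 4)*(o + 1)*(o^3 + 2*o^2 - 23*o - 60) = (o - 4)*(o + 1)*(o + 4)*(o^2 - 2*o - 15) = (o - 5)*(o - 4)*(o + 1)*(o + 4)*(o + 3)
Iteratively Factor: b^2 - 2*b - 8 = (b - 4)*(b + 2)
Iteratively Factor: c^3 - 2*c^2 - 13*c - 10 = (c + 1)*(c^2 - 3*c - 10) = (c - 5)*(c + 1)*(c + 2)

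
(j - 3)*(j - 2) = j^2 - 5*j + 6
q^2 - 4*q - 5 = (q - 5)*(q + 1)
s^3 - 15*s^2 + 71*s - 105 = (s - 7)*(s - 5)*(s - 3)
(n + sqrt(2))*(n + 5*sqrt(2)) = n^2 + 6*sqrt(2)*n + 10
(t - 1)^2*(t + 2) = t^3 - 3*t + 2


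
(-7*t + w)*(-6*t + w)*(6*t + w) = 252*t^3 - 36*t^2*w - 7*t*w^2 + w^3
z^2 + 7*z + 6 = (z + 1)*(z + 6)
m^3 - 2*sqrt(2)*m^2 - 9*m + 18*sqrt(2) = (m - 3)*(m + 3)*(m - 2*sqrt(2))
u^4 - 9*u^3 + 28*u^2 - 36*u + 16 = (u - 4)*(u - 2)^2*(u - 1)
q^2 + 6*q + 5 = (q + 1)*(q + 5)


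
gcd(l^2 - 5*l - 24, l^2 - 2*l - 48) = l - 8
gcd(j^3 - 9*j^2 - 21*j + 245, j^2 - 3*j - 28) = j - 7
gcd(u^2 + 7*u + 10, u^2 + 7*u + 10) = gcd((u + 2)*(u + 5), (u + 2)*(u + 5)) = u^2 + 7*u + 10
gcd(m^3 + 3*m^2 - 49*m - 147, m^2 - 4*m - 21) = m^2 - 4*m - 21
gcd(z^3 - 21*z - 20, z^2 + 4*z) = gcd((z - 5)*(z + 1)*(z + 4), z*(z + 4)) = z + 4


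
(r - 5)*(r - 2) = r^2 - 7*r + 10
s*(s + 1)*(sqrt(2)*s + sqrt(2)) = sqrt(2)*s^3 + 2*sqrt(2)*s^2 + sqrt(2)*s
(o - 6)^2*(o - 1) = o^3 - 13*o^2 + 48*o - 36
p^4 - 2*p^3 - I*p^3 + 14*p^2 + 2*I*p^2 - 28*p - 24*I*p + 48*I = (p - 2)*(p - 3*I)*(p - 2*I)*(p + 4*I)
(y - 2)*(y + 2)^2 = y^3 + 2*y^2 - 4*y - 8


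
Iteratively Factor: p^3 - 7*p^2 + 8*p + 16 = (p - 4)*(p^2 - 3*p - 4) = (p - 4)^2*(p + 1)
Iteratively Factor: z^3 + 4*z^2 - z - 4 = (z + 1)*(z^2 + 3*z - 4) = (z + 1)*(z + 4)*(z - 1)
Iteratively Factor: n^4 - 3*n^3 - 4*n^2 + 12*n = (n - 2)*(n^3 - n^2 - 6*n) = (n - 3)*(n - 2)*(n^2 + 2*n) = (n - 3)*(n - 2)*(n + 2)*(n)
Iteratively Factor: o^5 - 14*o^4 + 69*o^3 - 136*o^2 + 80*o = (o - 1)*(o^4 - 13*o^3 + 56*o^2 - 80*o) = (o - 4)*(o - 1)*(o^3 - 9*o^2 + 20*o) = (o - 5)*(o - 4)*(o - 1)*(o^2 - 4*o) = (o - 5)*(o - 4)^2*(o - 1)*(o)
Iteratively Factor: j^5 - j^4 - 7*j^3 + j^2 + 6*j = (j + 2)*(j^4 - 3*j^3 - j^2 + 3*j) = (j - 3)*(j + 2)*(j^3 - j) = (j - 3)*(j - 1)*(j + 2)*(j^2 + j) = j*(j - 3)*(j - 1)*(j + 2)*(j + 1)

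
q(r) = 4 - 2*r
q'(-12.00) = -2.00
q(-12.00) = 28.00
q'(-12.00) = -2.00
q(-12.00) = 28.00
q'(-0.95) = -2.00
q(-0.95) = 5.90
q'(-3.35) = -2.00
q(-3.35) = 10.70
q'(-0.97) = -2.00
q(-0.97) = 5.94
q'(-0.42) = -2.00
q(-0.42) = 4.84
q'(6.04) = -2.00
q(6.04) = -8.08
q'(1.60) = -2.00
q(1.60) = 0.80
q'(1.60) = -2.00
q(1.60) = 0.80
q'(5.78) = -2.00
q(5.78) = -7.56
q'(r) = -2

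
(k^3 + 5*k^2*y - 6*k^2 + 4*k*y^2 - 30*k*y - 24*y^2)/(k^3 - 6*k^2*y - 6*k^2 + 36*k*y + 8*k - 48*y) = (k^3 + 5*k^2*y - 6*k^2 + 4*k*y^2 - 30*k*y - 24*y^2)/(k^3 - 6*k^2*y - 6*k^2 + 36*k*y + 8*k - 48*y)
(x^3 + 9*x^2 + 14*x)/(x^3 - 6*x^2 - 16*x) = (x + 7)/(x - 8)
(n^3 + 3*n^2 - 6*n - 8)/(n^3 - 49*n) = (n^3 + 3*n^2 - 6*n - 8)/(n*(n^2 - 49))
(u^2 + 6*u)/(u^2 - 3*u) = (u + 6)/(u - 3)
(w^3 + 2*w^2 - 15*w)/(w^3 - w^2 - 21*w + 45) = w/(w - 3)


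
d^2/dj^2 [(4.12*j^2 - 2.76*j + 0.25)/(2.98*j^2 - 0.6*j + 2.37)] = (-5.6843418860808e-14*j^4 - 34.286688*j^3 - 161.266872*j^2 + 114.274656*j + 35.082516)/(26.463592*j^6 - 15.98472*j^5 + 66.358044*j^4 - 25.64136*j^3 + 52.774686*j^2 - 10.11042*j + 13.312053)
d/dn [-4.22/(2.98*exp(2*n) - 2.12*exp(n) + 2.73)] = (25.1512*exp(n) - 8.9464)*exp(n)/(2.98*exp(2*n) - 2.12*exp(n) + 2.73)^2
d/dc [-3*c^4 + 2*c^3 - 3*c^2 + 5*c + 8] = -12*c^3 + 6*c^2 - 6*c + 5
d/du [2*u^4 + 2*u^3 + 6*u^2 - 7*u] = 8*u^3 + 6*u^2 + 12*u - 7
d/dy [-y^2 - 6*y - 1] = -2*y - 6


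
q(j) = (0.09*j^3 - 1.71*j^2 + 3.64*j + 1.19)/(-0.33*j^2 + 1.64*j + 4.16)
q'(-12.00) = -0.26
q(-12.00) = 7.05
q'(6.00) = -13.23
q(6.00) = -9.00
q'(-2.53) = 8.63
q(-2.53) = 9.72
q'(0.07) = 0.67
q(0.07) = 0.34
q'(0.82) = 0.07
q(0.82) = 0.58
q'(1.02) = -0.02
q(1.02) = 0.59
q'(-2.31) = 19.27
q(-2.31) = 12.56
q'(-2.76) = 4.67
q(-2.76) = 8.25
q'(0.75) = 0.11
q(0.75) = 0.58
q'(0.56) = 0.22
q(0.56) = 0.54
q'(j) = (0.66*j - 1.64)*(0.09*j^3 - 1.71*j^2 + 3.64*j + 1.19)/(-0.33*j^2 + 1.64*j + 4.16)^2 + (0.27*j^2 - 3.42*j + 3.64)/(-0.33*j^2 + 1.64*j + 4.16) = (-0.0297*j^4 + 0.2952*j^3 - 0.48*j^2 - 13.4418*j + 13.1908)/(0.1089*j^4 - 1.0824*j^3 - 0.0560000000000005*j^2 + 13.6448*j + 17.3056)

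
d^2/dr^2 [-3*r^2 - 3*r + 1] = -6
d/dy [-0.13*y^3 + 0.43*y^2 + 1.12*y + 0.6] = -0.39*y^2 + 0.86*y + 1.12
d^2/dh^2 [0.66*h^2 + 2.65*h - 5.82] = 1.32000000000000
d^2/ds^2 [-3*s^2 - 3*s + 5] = -6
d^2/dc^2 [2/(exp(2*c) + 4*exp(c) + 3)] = 8*(-(exp(c) + 1)*(exp(2*c) + 4*exp(c) + 3) + 2*(exp(c) + 2)^2*exp(c))*exp(c)/(exp(2*c) + 4*exp(c) + 3)^3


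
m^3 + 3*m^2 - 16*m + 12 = (m - 2)*(m - 1)*(m + 6)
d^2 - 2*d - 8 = (d - 4)*(d + 2)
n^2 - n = n*(n - 1)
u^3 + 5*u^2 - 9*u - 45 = (u - 3)*(u + 3)*(u + 5)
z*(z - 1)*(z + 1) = z^3 - z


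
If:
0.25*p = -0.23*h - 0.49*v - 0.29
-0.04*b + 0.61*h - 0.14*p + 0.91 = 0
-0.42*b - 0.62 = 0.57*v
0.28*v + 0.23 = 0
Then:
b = -0.36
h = -1.17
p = 1.52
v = -0.82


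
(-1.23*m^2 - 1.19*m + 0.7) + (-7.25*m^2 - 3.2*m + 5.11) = -8.48*m^2 - 4.39*m + 5.81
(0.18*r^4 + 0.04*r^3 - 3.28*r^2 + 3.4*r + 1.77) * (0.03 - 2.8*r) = -0.504*r^5 - 0.1066*r^4 + 9.1852*r^3 - 9.6184*r^2 - 4.854*r + 0.0531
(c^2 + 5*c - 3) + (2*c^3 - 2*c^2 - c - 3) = 2*c^3 - c^2 + 4*c - 6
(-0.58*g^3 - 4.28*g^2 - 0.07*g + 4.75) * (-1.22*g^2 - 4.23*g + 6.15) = 0.7076*g^5 + 7.675*g^4 + 14.6228*g^3 - 31.8209*g^2 - 20.523*g + 29.2125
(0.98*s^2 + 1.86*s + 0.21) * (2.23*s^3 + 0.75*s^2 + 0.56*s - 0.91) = 2.1854*s^5 + 4.8828*s^4 + 2.4121*s^3 + 0.3073*s^2 - 1.575*s - 0.1911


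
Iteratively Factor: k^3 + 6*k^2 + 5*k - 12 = (k + 4)*(k^2 + 2*k - 3) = (k - 1)*(k + 4)*(k + 3)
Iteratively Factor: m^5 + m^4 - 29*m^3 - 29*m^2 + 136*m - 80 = (m + 4)*(m^4 - 3*m^3 - 17*m^2 + 39*m - 20) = (m - 1)*(m + 4)*(m^3 - 2*m^2 - 19*m + 20) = (m - 1)^2*(m + 4)*(m^2 - m - 20) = (m - 1)^2*(m + 4)^2*(m - 5)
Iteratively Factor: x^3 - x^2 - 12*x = (x - 4)*(x^2 + 3*x) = x*(x - 4)*(x + 3)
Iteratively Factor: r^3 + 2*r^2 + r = (r + 1)*(r^2 + r) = r*(r + 1)*(r + 1)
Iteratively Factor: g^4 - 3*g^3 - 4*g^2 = (g - 4)*(g^3 + g^2) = g*(g - 4)*(g^2 + g) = g^2*(g - 4)*(g + 1)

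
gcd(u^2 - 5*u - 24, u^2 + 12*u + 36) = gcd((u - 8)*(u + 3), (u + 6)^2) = 1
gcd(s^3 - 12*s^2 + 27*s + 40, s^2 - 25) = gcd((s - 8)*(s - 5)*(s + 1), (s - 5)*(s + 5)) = s - 5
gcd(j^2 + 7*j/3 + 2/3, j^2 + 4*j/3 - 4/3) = j + 2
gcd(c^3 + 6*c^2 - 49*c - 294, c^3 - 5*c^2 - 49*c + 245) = c^2 - 49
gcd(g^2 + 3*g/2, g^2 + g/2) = g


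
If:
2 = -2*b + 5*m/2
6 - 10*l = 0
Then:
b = 5*m/4 - 1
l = 3/5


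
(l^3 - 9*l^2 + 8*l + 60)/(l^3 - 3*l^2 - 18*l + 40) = (l^2 - 4*l - 12)/(l^2 + 2*l - 8)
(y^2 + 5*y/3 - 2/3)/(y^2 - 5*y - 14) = (y - 1/3)/(y - 7)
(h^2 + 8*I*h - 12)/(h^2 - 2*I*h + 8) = (h + 6*I)/(h - 4*I)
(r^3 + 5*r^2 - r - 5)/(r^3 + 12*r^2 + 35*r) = (r^2 - 1)/(r*(r + 7))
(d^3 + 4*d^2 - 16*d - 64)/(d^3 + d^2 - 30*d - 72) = (d^2 - 16)/(d^2 - 3*d - 18)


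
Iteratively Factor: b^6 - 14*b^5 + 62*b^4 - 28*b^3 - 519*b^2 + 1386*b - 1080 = (b + 3)*(b^5 - 17*b^4 + 113*b^3 - 367*b^2 + 582*b - 360) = (b - 3)*(b + 3)*(b^4 - 14*b^3 + 71*b^2 - 154*b + 120) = (b - 3)*(b - 2)*(b + 3)*(b^3 - 12*b^2 + 47*b - 60) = (b - 3)^2*(b - 2)*(b + 3)*(b^2 - 9*b + 20) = (b - 4)*(b - 3)^2*(b - 2)*(b + 3)*(b - 5)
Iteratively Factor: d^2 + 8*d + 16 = (d + 4)*(d + 4)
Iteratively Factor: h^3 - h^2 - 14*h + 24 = (h + 4)*(h^2 - 5*h + 6) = (h - 2)*(h + 4)*(h - 3)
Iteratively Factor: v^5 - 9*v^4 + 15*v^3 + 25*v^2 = (v - 5)*(v^4 - 4*v^3 - 5*v^2) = (v - 5)*(v + 1)*(v^3 - 5*v^2) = v*(v - 5)*(v + 1)*(v^2 - 5*v) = v*(v - 5)^2*(v + 1)*(v)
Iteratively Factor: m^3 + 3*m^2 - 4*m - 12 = (m + 2)*(m^2 + m - 6) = (m - 2)*(m + 2)*(m + 3)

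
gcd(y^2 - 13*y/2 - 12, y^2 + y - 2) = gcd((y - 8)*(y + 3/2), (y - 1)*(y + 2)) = 1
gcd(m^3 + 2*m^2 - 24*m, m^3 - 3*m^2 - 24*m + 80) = m - 4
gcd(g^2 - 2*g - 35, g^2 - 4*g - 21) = g - 7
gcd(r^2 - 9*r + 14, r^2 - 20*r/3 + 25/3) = 1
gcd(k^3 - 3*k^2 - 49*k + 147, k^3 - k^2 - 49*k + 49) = k^2 - 49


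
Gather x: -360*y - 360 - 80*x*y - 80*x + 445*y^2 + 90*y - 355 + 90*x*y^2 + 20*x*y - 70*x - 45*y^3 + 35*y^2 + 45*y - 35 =x*(90*y^2 - 60*y - 150) - 45*y^3 + 480*y^2 - 225*y - 750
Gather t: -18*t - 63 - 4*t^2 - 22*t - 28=-4*t^2 - 40*t - 91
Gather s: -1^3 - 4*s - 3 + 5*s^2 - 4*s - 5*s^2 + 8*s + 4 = 0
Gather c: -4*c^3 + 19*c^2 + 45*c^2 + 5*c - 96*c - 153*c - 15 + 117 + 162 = -4*c^3 + 64*c^2 - 244*c + 264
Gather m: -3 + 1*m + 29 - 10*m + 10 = 36 - 9*m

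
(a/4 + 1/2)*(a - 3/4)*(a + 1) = a^3/4 + 9*a^2/16 - a/16 - 3/8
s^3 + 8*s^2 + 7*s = s*(s + 1)*(s + 7)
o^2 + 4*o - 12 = (o - 2)*(o + 6)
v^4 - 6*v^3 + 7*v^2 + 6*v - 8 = (v - 4)*(v - 2)*(v - 1)*(v + 1)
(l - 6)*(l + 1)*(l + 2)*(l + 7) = l^4 + 4*l^3 - 37*l^2 - 124*l - 84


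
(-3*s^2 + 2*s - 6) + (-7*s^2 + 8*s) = -10*s^2 + 10*s - 6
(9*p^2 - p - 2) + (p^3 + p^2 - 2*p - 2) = p^3 + 10*p^2 - 3*p - 4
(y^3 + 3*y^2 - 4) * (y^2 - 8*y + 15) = y^5 - 5*y^4 - 9*y^3 + 41*y^2 + 32*y - 60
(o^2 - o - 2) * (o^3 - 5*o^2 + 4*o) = o^5 - 6*o^4 + 7*o^3 + 6*o^2 - 8*o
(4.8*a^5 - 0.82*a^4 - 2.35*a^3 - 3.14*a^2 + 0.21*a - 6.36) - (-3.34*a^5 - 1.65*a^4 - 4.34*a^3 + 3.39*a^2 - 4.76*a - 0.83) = 8.14*a^5 + 0.83*a^4 + 1.99*a^3 - 6.53*a^2 + 4.97*a - 5.53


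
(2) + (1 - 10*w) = 3 - 10*w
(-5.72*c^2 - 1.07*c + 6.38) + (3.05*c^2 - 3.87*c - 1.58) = -2.67*c^2 - 4.94*c + 4.8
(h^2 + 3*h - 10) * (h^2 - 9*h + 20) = h^4 - 6*h^3 - 17*h^2 + 150*h - 200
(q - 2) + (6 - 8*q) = 4 - 7*q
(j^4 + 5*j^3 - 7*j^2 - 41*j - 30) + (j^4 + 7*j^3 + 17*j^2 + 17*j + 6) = 2*j^4 + 12*j^3 + 10*j^2 - 24*j - 24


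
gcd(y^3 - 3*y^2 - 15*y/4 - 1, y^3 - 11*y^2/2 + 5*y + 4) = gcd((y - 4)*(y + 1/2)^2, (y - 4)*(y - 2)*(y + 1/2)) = y^2 - 7*y/2 - 2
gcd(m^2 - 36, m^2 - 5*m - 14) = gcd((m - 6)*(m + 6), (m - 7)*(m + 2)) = 1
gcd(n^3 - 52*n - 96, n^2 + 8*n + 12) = n^2 + 8*n + 12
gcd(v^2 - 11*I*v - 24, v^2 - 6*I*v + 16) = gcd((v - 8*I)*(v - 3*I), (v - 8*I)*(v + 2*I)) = v - 8*I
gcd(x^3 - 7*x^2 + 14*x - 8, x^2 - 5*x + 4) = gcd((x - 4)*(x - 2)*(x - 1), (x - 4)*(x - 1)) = x^2 - 5*x + 4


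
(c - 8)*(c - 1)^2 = c^3 - 10*c^2 + 17*c - 8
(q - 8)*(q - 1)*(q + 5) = q^3 - 4*q^2 - 37*q + 40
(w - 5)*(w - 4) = w^2 - 9*w + 20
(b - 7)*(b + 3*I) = b^2 - 7*b + 3*I*b - 21*I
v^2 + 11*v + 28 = (v + 4)*(v + 7)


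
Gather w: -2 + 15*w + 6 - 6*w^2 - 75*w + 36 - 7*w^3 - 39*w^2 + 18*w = -7*w^3 - 45*w^2 - 42*w + 40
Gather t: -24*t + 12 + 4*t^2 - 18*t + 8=4*t^2 - 42*t + 20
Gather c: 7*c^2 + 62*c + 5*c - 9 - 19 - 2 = 7*c^2 + 67*c - 30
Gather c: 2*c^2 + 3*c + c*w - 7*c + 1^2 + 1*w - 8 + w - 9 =2*c^2 + c*(w - 4) + 2*w - 16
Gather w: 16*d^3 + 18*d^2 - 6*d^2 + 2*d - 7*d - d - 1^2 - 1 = 16*d^3 + 12*d^2 - 6*d - 2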